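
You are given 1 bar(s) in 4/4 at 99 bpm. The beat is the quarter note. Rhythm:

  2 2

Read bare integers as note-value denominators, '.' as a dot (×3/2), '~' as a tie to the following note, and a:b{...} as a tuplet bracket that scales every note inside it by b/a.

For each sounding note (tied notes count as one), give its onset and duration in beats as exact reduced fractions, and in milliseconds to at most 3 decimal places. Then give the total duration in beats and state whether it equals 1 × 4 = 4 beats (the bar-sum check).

1) 0.0ms=0b +1212.121ms=2b
2) 1212.121ms=2b +1212.121ms=2b
Σ=4b of 4 (99bpm 4/4) — PASS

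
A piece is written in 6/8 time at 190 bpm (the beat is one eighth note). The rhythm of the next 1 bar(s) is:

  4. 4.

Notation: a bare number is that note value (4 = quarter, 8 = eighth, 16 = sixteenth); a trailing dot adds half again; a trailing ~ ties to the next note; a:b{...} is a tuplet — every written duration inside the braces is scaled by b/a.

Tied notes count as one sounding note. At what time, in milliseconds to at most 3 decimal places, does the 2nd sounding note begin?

1. 0.0ms @ 0 + 947.368ms (3)
2. 947.368ms @ 3 + 947.368ms (3)

note 2 onset = 3b = 947.368ms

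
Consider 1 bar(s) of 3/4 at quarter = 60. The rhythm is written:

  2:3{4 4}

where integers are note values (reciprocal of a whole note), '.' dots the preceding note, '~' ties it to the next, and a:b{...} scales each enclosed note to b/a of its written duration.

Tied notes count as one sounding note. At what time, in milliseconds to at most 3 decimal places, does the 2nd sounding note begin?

note 2 onset = 3/2b = 1500.0ms

1. 0.0ms @ 0 + 1500.0ms (3/2)
2. 1500.0ms @ 3/2 + 1500.0ms (3/2)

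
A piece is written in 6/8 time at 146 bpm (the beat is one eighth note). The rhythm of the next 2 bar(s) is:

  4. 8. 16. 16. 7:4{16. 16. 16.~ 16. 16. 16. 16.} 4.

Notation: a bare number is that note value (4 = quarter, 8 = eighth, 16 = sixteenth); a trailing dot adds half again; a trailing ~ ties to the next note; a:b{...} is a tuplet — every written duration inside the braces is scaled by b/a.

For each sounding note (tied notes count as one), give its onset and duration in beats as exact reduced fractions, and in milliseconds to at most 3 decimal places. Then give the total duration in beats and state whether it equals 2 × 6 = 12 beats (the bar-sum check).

1) 0.0ms=0b +1232.877ms=3b
2) 1232.877ms=3b +616.438ms=3/2b
3) 1849.315ms=9/2b +308.219ms=3/4b
4) 2157.534ms=21/4b +308.219ms=3/4b
5) 2465.753ms=6b +176.125ms=3/7b
6) 2641.879ms=45/7b +176.125ms=3/7b
7) 2818.004ms=48/7b +352.25ms=6/7b
8) 3170.254ms=54/7b +176.125ms=3/7b
9) 3346.38ms=57/7b +176.125ms=3/7b
10) 3522.505ms=60/7b +176.125ms=3/7b
11) 3698.63ms=9b +1232.877ms=3b
Σ=12b of 12 (146bpm 6/8) — PASS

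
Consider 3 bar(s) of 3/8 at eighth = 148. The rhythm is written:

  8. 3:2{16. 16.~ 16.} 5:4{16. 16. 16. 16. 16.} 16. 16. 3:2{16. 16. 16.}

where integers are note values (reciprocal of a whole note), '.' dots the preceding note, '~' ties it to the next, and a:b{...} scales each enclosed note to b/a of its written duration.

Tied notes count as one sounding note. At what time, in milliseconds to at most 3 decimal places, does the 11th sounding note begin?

note 11 onset = 15/2b = 3040.541ms

1. 0.0ms @ 0 + 608.108ms (3/2)
2. 608.108ms @ 3/2 + 202.703ms (1/2)
3. 810.811ms @ 2 + 405.405ms (1)
4. 1216.216ms @ 3 + 243.243ms (3/5)
5. 1459.459ms @ 18/5 + 243.243ms (3/5)
6. 1702.703ms @ 21/5 + 243.243ms (3/5)
7. 1945.946ms @ 24/5 + 243.243ms (3/5)
8. 2189.189ms @ 27/5 + 243.243ms (3/5)
9. 2432.432ms @ 6 + 304.054ms (3/4)
10. 2736.486ms @ 27/4 + 304.054ms (3/4)
11. 3040.541ms @ 15/2 + 202.703ms (1/2)
12. 3243.243ms @ 8 + 202.703ms (1/2)
13. 3445.946ms @ 17/2 + 202.703ms (1/2)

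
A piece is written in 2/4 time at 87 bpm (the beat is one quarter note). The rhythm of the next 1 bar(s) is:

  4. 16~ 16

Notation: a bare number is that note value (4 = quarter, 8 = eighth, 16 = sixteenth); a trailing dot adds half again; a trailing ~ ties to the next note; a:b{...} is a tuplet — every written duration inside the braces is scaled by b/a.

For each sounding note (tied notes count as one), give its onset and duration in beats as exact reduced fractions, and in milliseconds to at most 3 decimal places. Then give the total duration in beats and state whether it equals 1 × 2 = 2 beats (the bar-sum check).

1) 0.0ms=0b +1034.483ms=3/2b
2) 1034.483ms=3/2b +344.828ms=1/2b
Σ=2b of 2 (87bpm 2/4) — PASS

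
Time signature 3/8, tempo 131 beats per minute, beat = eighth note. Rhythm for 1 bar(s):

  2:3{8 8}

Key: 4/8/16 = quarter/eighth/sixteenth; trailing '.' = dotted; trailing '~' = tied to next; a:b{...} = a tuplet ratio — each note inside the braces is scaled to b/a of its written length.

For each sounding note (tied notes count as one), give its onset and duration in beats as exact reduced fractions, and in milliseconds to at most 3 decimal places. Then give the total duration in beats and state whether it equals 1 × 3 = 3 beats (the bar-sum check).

1) 0.0ms=0b +687.023ms=3/2b
2) 687.023ms=3/2b +687.023ms=3/2b
Σ=3b of 3 (131bpm 3/8) — PASS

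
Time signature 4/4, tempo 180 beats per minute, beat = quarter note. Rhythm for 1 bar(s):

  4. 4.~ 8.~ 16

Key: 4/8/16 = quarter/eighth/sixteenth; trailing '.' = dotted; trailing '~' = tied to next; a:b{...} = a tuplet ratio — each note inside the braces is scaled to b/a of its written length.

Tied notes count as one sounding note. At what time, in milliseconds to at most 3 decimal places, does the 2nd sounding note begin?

note 2 onset = 3/2b = 500.0ms

1. 0.0ms @ 0 + 500.0ms (3/2)
2. 500.0ms @ 3/2 + 833.333ms (5/2)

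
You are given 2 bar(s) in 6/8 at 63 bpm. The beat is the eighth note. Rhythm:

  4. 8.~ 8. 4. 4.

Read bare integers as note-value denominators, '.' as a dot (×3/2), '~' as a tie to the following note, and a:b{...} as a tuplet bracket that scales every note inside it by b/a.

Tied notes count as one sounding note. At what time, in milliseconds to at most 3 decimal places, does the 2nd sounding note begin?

note 2 onset = 3b = 2857.143ms

1. 0.0ms @ 0 + 2857.143ms (3)
2. 2857.143ms @ 3 + 2857.143ms (3)
3. 5714.286ms @ 6 + 2857.143ms (3)
4. 8571.429ms @ 9 + 2857.143ms (3)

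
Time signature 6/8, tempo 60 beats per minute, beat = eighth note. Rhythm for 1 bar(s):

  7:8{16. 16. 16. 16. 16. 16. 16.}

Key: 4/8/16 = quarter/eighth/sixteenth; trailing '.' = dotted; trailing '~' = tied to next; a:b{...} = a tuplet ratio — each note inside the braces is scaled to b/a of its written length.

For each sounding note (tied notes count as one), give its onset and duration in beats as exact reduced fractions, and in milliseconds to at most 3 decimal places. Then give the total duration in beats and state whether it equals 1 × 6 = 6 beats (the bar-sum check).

1) 0.0ms=0b +857.143ms=6/7b
2) 857.143ms=6/7b +857.143ms=6/7b
3) 1714.286ms=12/7b +857.143ms=6/7b
4) 2571.429ms=18/7b +857.143ms=6/7b
5) 3428.571ms=24/7b +857.143ms=6/7b
6) 4285.714ms=30/7b +857.143ms=6/7b
7) 5142.857ms=36/7b +857.143ms=6/7b
Σ=6b of 6 (60bpm 6/8) — PASS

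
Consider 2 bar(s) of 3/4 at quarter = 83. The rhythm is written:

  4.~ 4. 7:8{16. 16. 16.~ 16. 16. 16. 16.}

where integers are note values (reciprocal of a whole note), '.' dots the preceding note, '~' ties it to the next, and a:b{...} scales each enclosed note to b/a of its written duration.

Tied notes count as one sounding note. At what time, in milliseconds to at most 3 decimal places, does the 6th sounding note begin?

note 6 onset = 36/7b = 3717.728ms

1. 0.0ms @ 0 + 2168.675ms (3)
2. 2168.675ms @ 3 + 309.811ms (3/7)
3. 2478.485ms @ 24/7 + 309.811ms (3/7)
4. 2788.296ms @ 27/7 + 619.621ms (6/7)
5. 3407.917ms @ 33/7 + 309.811ms (3/7)
6. 3717.728ms @ 36/7 + 309.811ms (3/7)
7. 4027.539ms @ 39/7 + 309.811ms (3/7)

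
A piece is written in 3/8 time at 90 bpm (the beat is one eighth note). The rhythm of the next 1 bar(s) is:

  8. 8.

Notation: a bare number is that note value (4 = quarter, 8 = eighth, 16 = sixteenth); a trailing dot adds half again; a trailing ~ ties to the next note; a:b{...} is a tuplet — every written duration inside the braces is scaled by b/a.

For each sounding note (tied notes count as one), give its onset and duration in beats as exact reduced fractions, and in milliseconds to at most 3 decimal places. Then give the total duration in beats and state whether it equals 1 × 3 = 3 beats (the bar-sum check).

1) 0.0ms=0b +1000.0ms=3/2b
2) 1000.0ms=3/2b +1000.0ms=3/2b
Σ=3b of 3 (90bpm 3/8) — PASS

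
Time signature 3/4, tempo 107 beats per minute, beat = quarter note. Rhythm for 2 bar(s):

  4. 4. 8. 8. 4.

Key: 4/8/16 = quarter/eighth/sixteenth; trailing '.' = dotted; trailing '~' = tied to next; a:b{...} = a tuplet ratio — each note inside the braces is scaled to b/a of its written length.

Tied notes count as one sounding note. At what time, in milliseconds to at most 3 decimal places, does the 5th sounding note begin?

note 5 onset = 9/2b = 2523.364ms

1. 0.0ms @ 0 + 841.121ms (3/2)
2. 841.121ms @ 3/2 + 841.121ms (3/2)
3. 1682.243ms @ 3 + 420.561ms (3/4)
4. 2102.804ms @ 15/4 + 420.561ms (3/4)
5. 2523.364ms @ 9/2 + 841.121ms (3/2)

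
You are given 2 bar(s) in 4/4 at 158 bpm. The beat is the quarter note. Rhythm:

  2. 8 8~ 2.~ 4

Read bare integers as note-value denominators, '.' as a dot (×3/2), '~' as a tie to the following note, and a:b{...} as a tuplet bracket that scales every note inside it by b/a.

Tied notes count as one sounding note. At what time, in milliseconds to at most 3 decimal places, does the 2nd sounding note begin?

note 2 onset = 3b = 1139.241ms

1. 0.0ms @ 0 + 1139.241ms (3)
2. 1139.241ms @ 3 + 189.873ms (1/2)
3. 1329.114ms @ 7/2 + 1708.861ms (9/2)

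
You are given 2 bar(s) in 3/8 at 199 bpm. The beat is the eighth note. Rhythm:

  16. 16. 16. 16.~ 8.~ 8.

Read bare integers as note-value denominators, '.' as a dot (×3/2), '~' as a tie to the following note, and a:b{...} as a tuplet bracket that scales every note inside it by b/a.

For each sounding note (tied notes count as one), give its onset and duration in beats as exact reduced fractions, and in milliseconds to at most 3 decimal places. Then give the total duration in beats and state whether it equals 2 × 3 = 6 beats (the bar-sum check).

1) 0.0ms=0b +226.131ms=3/4b
2) 226.131ms=3/4b +226.131ms=3/4b
3) 452.261ms=3/2b +226.131ms=3/4b
4) 678.392ms=9/4b +1130.653ms=15/4b
Σ=6b of 6 (199bpm 3/8) — PASS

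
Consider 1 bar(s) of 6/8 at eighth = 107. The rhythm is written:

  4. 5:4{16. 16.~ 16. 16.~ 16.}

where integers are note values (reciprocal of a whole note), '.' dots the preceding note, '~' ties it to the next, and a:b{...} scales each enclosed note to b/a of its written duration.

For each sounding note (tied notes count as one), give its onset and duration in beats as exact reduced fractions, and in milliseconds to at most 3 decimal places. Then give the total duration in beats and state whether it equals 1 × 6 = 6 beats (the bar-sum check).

1) 0.0ms=0b +1682.243ms=3b
2) 1682.243ms=3b +336.449ms=3/5b
3) 2018.692ms=18/5b +672.897ms=6/5b
4) 2691.589ms=24/5b +672.897ms=6/5b
Σ=6b of 6 (107bpm 6/8) — PASS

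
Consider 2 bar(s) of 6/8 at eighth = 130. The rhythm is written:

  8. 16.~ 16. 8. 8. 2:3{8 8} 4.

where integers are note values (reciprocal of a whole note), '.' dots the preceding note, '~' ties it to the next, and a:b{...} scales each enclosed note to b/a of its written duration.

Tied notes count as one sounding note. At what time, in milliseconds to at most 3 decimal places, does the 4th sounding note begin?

1. 0.0ms @ 0 + 692.308ms (3/2)
2. 692.308ms @ 3/2 + 692.308ms (3/2)
3. 1384.615ms @ 3 + 692.308ms (3/2)
4. 2076.923ms @ 9/2 + 692.308ms (3/2)
5. 2769.231ms @ 6 + 692.308ms (3/2)
6. 3461.538ms @ 15/2 + 692.308ms (3/2)
7. 4153.846ms @ 9 + 1384.615ms (3)

note 4 onset = 9/2b = 2076.923ms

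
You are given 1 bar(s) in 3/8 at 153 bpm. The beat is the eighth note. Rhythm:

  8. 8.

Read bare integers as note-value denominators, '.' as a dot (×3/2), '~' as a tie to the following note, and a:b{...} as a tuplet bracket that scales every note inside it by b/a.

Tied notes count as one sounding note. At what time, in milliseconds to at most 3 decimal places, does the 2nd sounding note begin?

note 2 onset = 3/2b = 588.235ms

1. 0.0ms @ 0 + 588.235ms (3/2)
2. 588.235ms @ 3/2 + 588.235ms (3/2)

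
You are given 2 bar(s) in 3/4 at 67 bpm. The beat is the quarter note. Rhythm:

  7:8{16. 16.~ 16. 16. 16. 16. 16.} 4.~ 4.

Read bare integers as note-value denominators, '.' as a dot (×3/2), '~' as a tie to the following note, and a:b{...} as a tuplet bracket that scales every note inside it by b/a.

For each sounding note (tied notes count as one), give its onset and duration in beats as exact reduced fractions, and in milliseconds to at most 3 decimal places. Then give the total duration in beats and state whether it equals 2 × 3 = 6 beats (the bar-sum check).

1) 0.0ms=0b +383.795ms=3/7b
2) 383.795ms=3/7b +767.591ms=6/7b
3) 1151.386ms=9/7b +383.795ms=3/7b
4) 1535.181ms=12/7b +383.795ms=3/7b
5) 1918.977ms=15/7b +383.795ms=3/7b
6) 2302.772ms=18/7b +383.795ms=3/7b
7) 2686.567ms=3b +2686.567ms=3b
Σ=6b of 6 (67bpm 3/4) — PASS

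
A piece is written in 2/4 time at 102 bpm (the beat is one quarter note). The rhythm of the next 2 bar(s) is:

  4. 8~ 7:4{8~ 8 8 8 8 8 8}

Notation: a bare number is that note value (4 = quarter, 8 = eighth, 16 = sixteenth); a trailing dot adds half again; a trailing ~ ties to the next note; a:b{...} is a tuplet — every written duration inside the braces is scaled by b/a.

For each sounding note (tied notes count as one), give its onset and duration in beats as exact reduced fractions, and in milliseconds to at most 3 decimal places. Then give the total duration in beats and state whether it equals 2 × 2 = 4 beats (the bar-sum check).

1) 0.0ms=0b +882.353ms=3/2b
2) 882.353ms=3/2b +630.252ms=15/14b
3) 1512.605ms=18/7b +168.067ms=2/7b
4) 1680.672ms=20/7b +168.067ms=2/7b
5) 1848.739ms=22/7b +168.067ms=2/7b
6) 2016.807ms=24/7b +168.067ms=2/7b
7) 2184.874ms=26/7b +168.067ms=2/7b
Σ=4b of 4 (102bpm 2/4) — PASS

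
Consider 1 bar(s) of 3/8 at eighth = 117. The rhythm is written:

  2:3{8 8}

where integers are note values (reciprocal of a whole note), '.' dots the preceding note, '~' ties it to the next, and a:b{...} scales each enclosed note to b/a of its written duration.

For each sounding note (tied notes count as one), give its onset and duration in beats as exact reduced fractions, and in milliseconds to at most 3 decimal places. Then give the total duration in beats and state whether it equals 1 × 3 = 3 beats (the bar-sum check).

1) 0.0ms=0b +769.231ms=3/2b
2) 769.231ms=3/2b +769.231ms=3/2b
Σ=3b of 3 (117bpm 3/8) — PASS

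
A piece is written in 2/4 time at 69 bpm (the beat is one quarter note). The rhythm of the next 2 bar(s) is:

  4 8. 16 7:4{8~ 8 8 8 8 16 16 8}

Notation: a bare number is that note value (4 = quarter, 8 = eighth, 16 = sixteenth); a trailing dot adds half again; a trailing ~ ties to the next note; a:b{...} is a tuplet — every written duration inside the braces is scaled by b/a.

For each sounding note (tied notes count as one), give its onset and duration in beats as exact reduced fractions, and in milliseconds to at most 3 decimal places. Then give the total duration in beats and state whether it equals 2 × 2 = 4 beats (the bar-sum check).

1) 0.0ms=0b +869.565ms=1b
2) 869.565ms=1b +652.174ms=3/4b
3) 1521.739ms=7/4b +217.391ms=1/4b
4) 1739.13ms=2b +496.894ms=4/7b
5) 2236.025ms=18/7b +248.447ms=2/7b
6) 2484.472ms=20/7b +248.447ms=2/7b
7) 2732.919ms=22/7b +248.447ms=2/7b
8) 2981.366ms=24/7b +124.224ms=1/7b
9) 3105.59ms=25/7b +124.224ms=1/7b
10) 3229.814ms=26/7b +248.447ms=2/7b
Σ=4b of 4 (69bpm 2/4) — PASS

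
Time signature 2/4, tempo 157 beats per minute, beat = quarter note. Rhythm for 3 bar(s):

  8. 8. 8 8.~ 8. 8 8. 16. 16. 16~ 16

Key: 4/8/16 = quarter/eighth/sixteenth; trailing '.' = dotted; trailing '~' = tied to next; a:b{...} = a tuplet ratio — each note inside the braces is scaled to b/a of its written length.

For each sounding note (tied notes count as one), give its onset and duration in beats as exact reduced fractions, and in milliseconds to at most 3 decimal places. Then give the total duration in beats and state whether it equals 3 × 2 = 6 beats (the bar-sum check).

1) 0.0ms=0b +286.624ms=3/4b
2) 286.624ms=3/4b +286.624ms=3/4b
3) 573.248ms=3/2b +191.083ms=1/2b
4) 764.331ms=2b +573.248ms=3/2b
5) 1337.58ms=7/2b +191.083ms=1/2b
6) 1528.662ms=4b +286.624ms=3/4b
7) 1815.287ms=19/4b +143.312ms=3/8b
8) 1958.599ms=41/8b +143.312ms=3/8b
9) 2101.911ms=11/2b +191.083ms=1/2b
Σ=6b of 6 (157bpm 2/4) — PASS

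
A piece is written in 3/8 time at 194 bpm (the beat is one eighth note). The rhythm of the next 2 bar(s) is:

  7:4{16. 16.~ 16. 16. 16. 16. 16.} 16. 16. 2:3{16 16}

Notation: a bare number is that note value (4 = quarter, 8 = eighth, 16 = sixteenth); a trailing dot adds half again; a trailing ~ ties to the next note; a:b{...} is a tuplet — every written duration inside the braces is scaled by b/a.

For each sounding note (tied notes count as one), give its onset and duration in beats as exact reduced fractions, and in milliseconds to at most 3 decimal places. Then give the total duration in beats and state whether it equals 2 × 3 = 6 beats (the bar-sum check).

1) 0.0ms=0b +132.548ms=3/7b
2) 132.548ms=3/7b +265.096ms=6/7b
3) 397.644ms=9/7b +132.548ms=3/7b
4) 530.191ms=12/7b +132.548ms=3/7b
5) 662.739ms=15/7b +132.548ms=3/7b
6) 795.287ms=18/7b +132.548ms=3/7b
7) 927.835ms=3b +231.959ms=3/4b
8) 1159.794ms=15/4b +231.959ms=3/4b
9) 1391.753ms=9/2b +231.959ms=3/4b
10) 1623.711ms=21/4b +231.959ms=3/4b
Σ=6b of 6 (194bpm 3/8) — PASS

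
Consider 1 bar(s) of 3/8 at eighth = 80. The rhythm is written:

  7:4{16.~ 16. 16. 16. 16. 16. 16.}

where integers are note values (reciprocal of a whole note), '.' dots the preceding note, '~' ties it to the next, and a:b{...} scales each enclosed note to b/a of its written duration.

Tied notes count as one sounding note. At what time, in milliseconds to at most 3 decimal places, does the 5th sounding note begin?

1. 0.0ms @ 0 + 642.857ms (6/7)
2. 642.857ms @ 6/7 + 321.429ms (3/7)
3. 964.286ms @ 9/7 + 321.429ms (3/7)
4. 1285.714ms @ 12/7 + 321.429ms (3/7)
5. 1607.143ms @ 15/7 + 321.429ms (3/7)
6. 1928.571ms @ 18/7 + 321.429ms (3/7)

note 5 onset = 15/7b = 1607.143ms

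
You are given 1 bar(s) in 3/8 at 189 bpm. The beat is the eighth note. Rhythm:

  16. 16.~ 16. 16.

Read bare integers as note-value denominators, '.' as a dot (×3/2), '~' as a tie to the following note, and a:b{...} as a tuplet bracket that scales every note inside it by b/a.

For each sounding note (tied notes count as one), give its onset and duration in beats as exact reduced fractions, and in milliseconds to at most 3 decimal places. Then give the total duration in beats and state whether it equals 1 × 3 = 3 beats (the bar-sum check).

1) 0.0ms=0b +238.095ms=3/4b
2) 238.095ms=3/4b +476.19ms=3/2b
3) 714.286ms=9/4b +238.095ms=3/4b
Σ=3b of 3 (189bpm 3/8) — PASS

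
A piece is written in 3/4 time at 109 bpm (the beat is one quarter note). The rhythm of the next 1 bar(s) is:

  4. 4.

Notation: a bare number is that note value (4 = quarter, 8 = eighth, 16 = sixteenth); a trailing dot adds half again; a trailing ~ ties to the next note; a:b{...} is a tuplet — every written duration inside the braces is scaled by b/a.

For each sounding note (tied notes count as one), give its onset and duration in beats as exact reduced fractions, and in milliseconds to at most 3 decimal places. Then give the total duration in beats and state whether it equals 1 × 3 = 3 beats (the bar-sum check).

1) 0.0ms=0b +825.688ms=3/2b
2) 825.688ms=3/2b +825.688ms=3/2b
Σ=3b of 3 (109bpm 3/4) — PASS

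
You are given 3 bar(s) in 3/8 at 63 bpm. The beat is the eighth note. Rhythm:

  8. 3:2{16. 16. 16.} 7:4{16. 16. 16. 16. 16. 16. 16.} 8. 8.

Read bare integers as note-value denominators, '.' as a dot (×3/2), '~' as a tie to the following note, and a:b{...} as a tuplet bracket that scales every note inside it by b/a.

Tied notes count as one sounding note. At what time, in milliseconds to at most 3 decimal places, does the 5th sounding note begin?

1. 0.0ms @ 0 + 1428.571ms (3/2)
2. 1428.571ms @ 3/2 + 476.19ms (1/2)
3. 1904.762ms @ 2 + 476.19ms (1/2)
4. 2380.952ms @ 5/2 + 476.19ms (1/2)
5. 2857.143ms @ 3 + 408.163ms (3/7)
6. 3265.306ms @ 24/7 + 408.163ms (3/7)
7. 3673.469ms @ 27/7 + 408.163ms (3/7)
8. 4081.633ms @ 30/7 + 408.163ms (3/7)
9. 4489.796ms @ 33/7 + 408.163ms (3/7)
10. 4897.959ms @ 36/7 + 408.163ms (3/7)
11. 5306.122ms @ 39/7 + 408.163ms (3/7)
12. 5714.286ms @ 6 + 1428.571ms (3/2)
13. 7142.857ms @ 15/2 + 1428.571ms (3/2)

note 5 onset = 3b = 2857.143ms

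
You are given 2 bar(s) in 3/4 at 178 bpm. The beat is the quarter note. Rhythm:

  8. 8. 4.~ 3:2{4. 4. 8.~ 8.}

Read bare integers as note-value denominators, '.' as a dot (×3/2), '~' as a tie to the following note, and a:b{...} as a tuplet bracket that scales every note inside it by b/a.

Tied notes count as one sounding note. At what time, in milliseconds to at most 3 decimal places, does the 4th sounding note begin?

note 4 onset = 4b = 1348.315ms

1. 0.0ms @ 0 + 252.809ms (3/4)
2. 252.809ms @ 3/4 + 252.809ms (3/4)
3. 505.618ms @ 3/2 + 842.697ms (5/2)
4. 1348.315ms @ 4 + 337.079ms (1)
5. 1685.393ms @ 5 + 337.079ms (1)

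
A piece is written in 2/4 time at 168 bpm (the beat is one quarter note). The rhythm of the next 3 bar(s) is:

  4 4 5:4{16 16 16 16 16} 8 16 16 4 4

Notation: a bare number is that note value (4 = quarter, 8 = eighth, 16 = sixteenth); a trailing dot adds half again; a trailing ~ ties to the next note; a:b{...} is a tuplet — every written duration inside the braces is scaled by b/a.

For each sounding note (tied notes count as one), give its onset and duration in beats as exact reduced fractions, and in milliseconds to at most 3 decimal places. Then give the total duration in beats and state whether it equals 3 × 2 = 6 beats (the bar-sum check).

1) 0.0ms=0b +357.143ms=1b
2) 357.143ms=1b +357.143ms=1b
3) 714.286ms=2b +71.429ms=1/5b
4) 785.714ms=11/5b +71.429ms=1/5b
5) 857.143ms=12/5b +71.429ms=1/5b
6) 928.571ms=13/5b +71.429ms=1/5b
7) 1000.0ms=14/5b +71.429ms=1/5b
8) 1071.429ms=3b +178.571ms=1/2b
9) 1250.0ms=7/2b +89.286ms=1/4b
10) 1339.286ms=15/4b +89.286ms=1/4b
11) 1428.571ms=4b +357.143ms=1b
12) 1785.714ms=5b +357.143ms=1b
Σ=6b of 6 (168bpm 2/4) — PASS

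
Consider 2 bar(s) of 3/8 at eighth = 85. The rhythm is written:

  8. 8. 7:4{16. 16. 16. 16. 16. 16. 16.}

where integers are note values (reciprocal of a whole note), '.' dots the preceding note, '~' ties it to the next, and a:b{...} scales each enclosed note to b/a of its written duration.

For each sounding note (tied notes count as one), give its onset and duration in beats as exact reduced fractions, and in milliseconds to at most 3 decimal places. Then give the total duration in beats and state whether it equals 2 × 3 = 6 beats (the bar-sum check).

1) 0.0ms=0b +1058.824ms=3/2b
2) 1058.824ms=3/2b +1058.824ms=3/2b
3) 2117.647ms=3b +302.521ms=3/7b
4) 2420.168ms=24/7b +302.521ms=3/7b
5) 2722.689ms=27/7b +302.521ms=3/7b
6) 3025.21ms=30/7b +302.521ms=3/7b
7) 3327.731ms=33/7b +302.521ms=3/7b
8) 3630.252ms=36/7b +302.521ms=3/7b
9) 3932.773ms=39/7b +302.521ms=3/7b
Σ=6b of 6 (85bpm 3/8) — PASS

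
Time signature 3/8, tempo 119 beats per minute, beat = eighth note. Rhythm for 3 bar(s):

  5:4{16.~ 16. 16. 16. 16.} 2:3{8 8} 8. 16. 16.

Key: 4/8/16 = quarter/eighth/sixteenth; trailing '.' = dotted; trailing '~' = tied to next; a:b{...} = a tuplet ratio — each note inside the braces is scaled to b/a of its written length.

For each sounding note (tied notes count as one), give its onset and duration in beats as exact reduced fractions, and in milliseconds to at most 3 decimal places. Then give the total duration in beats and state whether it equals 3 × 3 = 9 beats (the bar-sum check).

1) 0.0ms=0b +605.042ms=6/5b
2) 605.042ms=6/5b +302.521ms=3/5b
3) 907.563ms=9/5b +302.521ms=3/5b
4) 1210.084ms=12/5b +302.521ms=3/5b
5) 1512.605ms=3b +756.303ms=3/2b
6) 2268.908ms=9/2b +756.303ms=3/2b
7) 3025.21ms=6b +756.303ms=3/2b
8) 3781.513ms=15/2b +378.151ms=3/4b
9) 4159.664ms=33/4b +378.151ms=3/4b
Σ=9b of 9 (119bpm 3/8) — PASS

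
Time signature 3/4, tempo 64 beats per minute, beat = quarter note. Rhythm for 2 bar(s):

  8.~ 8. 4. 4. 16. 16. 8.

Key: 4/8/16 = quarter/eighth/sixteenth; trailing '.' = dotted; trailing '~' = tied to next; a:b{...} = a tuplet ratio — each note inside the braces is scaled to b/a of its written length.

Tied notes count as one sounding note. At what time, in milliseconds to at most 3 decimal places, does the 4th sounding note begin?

1. 0.0ms @ 0 + 1406.25ms (3/2)
2. 1406.25ms @ 3/2 + 1406.25ms (3/2)
3. 2812.5ms @ 3 + 1406.25ms (3/2)
4. 4218.75ms @ 9/2 + 351.562ms (3/8)
5. 4570.312ms @ 39/8 + 351.562ms (3/8)
6. 4921.875ms @ 21/4 + 703.125ms (3/4)

note 4 onset = 9/2b = 4218.75ms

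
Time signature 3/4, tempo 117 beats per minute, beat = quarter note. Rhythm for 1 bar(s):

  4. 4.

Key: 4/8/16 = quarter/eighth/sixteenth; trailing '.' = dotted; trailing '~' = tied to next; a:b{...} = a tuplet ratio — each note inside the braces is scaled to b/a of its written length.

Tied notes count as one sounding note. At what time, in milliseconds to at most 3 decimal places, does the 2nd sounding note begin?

note 2 onset = 3/2b = 769.231ms

1. 0.0ms @ 0 + 769.231ms (3/2)
2. 769.231ms @ 3/2 + 769.231ms (3/2)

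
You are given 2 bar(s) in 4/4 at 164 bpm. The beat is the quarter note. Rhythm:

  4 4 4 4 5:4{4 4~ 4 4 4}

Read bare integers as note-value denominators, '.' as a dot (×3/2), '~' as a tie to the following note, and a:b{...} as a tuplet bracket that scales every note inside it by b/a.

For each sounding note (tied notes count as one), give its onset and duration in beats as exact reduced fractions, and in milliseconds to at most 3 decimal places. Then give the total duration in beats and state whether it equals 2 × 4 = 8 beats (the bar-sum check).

1) 0.0ms=0b +365.854ms=1b
2) 365.854ms=1b +365.854ms=1b
3) 731.707ms=2b +365.854ms=1b
4) 1097.561ms=3b +365.854ms=1b
5) 1463.415ms=4b +292.683ms=4/5b
6) 1756.098ms=24/5b +585.366ms=8/5b
7) 2341.463ms=32/5b +292.683ms=4/5b
8) 2634.146ms=36/5b +292.683ms=4/5b
Σ=8b of 8 (164bpm 4/4) — PASS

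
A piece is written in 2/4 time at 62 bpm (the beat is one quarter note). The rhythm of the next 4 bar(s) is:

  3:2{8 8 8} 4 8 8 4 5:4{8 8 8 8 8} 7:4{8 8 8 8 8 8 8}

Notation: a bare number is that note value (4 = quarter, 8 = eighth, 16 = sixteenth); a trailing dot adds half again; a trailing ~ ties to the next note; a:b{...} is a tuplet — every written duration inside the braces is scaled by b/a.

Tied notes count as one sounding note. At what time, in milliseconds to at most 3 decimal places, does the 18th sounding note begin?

note 18 onset = 52/7b = 7188.94ms

1. 0.0ms @ 0 + 322.581ms (1/3)
2. 322.581ms @ 1/3 + 322.581ms (1/3)
3. 645.161ms @ 2/3 + 322.581ms (1/3)
4. 967.742ms @ 1 + 967.742ms (1)
5. 1935.484ms @ 2 + 483.871ms (1/2)
6. 2419.355ms @ 5/2 + 483.871ms (1/2)
7. 2903.226ms @ 3 + 967.742ms (1)
8. 3870.968ms @ 4 + 387.097ms (2/5)
9. 4258.065ms @ 22/5 + 387.097ms (2/5)
10. 4645.161ms @ 24/5 + 387.097ms (2/5)
11. 5032.258ms @ 26/5 + 387.097ms (2/5)
12. 5419.355ms @ 28/5 + 387.097ms (2/5)
13. 5806.452ms @ 6 + 276.498ms (2/7)
14. 6082.949ms @ 44/7 + 276.498ms (2/7)
15. 6359.447ms @ 46/7 + 276.498ms (2/7)
16. 6635.945ms @ 48/7 + 276.498ms (2/7)
17. 6912.442ms @ 50/7 + 276.498ms (2/7)
18. 7188.94ms @ 52/7 + 276.498ms (2/7)
19. 7465.438ms @ 54/7 + 276.498ms (2/7)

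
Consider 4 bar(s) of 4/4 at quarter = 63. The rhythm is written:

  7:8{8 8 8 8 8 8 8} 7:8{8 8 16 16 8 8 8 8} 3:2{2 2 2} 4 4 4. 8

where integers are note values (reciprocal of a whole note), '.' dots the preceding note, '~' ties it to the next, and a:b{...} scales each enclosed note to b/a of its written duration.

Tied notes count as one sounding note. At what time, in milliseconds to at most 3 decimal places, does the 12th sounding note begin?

1. 0.0ms @ 0 + 544.218ms (4/7)
2. 544.218ms @ 4/7 + 544.218ms (4/7)
3. 1088.435ms @ 8/7 + 544.218ms (4/7)
4. 1632.653ms @ 12/7 + 544.218ms (4/7)
5. 2176.871ms @ 16/7 + 544.218ms (4/7)
6. 2721.088ms @ 20/7 + 544.218ms (4/7)
7. 3265.306ms @ 24/7 + 544.218ms (4/7)
8. 3809.524ms @ 4 + 544.218ms (4/7)
9. 4353.741ms @ 32/7 + 544.218ms (4/7)
10. 4897.959ms @ 36/7 + 272.109ms (2/7)
11. 5170.068ms @ 38/7 + 272.109ms (2/7)
12. 5442.177ms @ 40/7 + 544.218ms (4/7)
13. 5986.395ms @ 44/7 + 544.218ms (4/7)
14. 6530.612ms @ 48/7 + 544.218ms (4/7)
15. 7074.83ms @ 52/7 + 544.218ms (4/7)
16. 7619.048ms @ 8 + 1269.841ms (4/3)
17. 8888.889ms @ 28/3 + 1269.841ms (4/3)
18. 10158.73ms @ 32/3 + 1269.841ms (4/3)
19. 11428.571ms @ 12 + 952.381ms (1)
20. 12380.952ms @ 13 + 952.381ms (1)
21. 13333.333ms @ 14 + 1428.571ms (3/2)
22. 14761.905ms @ 31/2 + 476.19ms (1/2)

note 12 onset = 40/7b = 5442.177ms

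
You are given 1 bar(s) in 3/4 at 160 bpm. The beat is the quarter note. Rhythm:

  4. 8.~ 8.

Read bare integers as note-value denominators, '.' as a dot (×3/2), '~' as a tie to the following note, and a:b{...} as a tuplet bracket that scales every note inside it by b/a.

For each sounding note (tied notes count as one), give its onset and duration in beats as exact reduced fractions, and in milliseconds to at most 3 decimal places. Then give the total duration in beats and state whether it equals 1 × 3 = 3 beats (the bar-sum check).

1) 0.0ms=0b +562.5ms=3/2b
2) 562.5ms=3/2b +562.5ms=3/2b
Σ=3b of 3 (160bpm 3/4) — PASS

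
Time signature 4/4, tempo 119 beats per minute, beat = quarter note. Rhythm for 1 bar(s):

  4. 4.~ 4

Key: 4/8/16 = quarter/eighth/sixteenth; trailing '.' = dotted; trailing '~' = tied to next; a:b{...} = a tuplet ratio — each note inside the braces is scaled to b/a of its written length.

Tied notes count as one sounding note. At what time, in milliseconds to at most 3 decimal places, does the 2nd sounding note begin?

note 2 onset = 3/2b = 756.303ms

1. 0.0ms @ 0 + 756.303ms (3/2)
2. 756.303ms @ 3/2 + 1260.504ms (5/2)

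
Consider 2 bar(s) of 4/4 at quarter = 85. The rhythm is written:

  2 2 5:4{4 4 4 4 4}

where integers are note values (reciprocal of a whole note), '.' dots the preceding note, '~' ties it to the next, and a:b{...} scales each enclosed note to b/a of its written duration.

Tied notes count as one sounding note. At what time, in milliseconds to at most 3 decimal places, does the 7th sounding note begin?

note 7 onset = 36/5b = 5082.353ms

1. 0.0ms @ 0 + 1411.765ms (2)
2. 1411.765ms @ 2 + 1411.765ms (2)
3. 2823.529ms @ 4 + 564.706ms (4/5)
4. 3388.235ms @ 24/5 + 564.706ms (4/5)
5. 3952.941ms @ 28/5 + 564.706ms (4/5)
6. 4517.647ms @ 32/5 + 564.706ms (4/5)
7. 5082.353ms @ 36/5 + 564.706ms (4/5)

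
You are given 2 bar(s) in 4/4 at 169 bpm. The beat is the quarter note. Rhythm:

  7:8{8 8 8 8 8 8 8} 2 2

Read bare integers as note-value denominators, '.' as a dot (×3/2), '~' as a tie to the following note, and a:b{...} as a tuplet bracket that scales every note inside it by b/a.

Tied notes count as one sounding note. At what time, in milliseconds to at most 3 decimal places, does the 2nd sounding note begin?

note 2 onset = 4/7b = 202.874ms

1. 0.0ms @ 0 + 202.874ms (4/7)
2. 202.874ms @ 4/7 + 202.874ms (4/7)
3. 405.748ms @ 8/7 + 202.874ms (4/7)
4. 608.622ms @ 12/7 + 202.874ms (4/7)
5. 811.496ms @ 16/7 + 202.874ms (4/7)
6. 1014.37ms @ 20/7 + 202.874ms (4/7)
7. 1217.244ms @ 24/7 + 202.874ms (4/7)
8. 1420.118ms @ 4 + 710.059ms (2)
9. 2130.178ms @ 6 + 710.059ms (2)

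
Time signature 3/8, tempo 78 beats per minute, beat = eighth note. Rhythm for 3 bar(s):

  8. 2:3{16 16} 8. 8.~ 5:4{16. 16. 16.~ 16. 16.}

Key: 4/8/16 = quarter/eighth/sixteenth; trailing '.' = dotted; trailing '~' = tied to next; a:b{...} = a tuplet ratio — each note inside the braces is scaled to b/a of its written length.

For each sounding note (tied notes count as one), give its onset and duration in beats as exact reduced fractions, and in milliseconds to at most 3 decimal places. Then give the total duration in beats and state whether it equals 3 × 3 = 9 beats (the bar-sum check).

1) 0.0ms=0b +1153.846ms=3/2b
2) 1153.846ms=3/2b +576.923ms=3/4b
3) 1730.769ms=9/4b +576.923ms=3/4b
4) 2307.692ms=3b +1153.846ms=3/2b
5) 3461.538ms=9/2b +1615.385ms=21/10b
6) 5076.923ms=33/5b +461.538ms=3/5b
7) 5538.462ms=36/5b +923.077ms=6/5b
8) 6461.538ms=42/5b +461.538ms=3/5b
Σ=9b of 9 (78bpm 3/8) — PASS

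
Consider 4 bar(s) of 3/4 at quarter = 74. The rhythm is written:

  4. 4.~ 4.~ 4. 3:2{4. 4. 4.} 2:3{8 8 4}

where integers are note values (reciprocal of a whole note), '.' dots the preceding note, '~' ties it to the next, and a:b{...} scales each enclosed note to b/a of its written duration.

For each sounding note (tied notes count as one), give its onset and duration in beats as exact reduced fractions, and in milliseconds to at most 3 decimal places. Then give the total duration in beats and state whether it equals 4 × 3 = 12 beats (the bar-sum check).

1) 0.0ms=0b +1216.216ms=3/2b
2) 1216.216ms=3/2b +3648.649ms=9/2b
3) 4864.865ms=6b +810.811ms=1b
4) 5675.676ms=7b +810.811ms=1b
5) 6486.486ms=8b +810.811ms=1b
6) 7297.297ms=9b +608.108ms=3/4b
7) 7905.405ms=39/4b +608.108ms=3/4b
8) 8513.514ms=21/2b +1216.216ms=3/2b
Σ=12b of 12 (74bpm 3/4) — PASS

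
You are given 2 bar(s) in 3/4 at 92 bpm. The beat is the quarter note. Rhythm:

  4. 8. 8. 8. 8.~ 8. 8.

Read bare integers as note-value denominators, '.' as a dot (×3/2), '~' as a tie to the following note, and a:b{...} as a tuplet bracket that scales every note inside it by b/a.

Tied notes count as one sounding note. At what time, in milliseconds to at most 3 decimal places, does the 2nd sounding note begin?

note 2 onset = 3/2b = 978.261ms

1. 0.0ms @ 0 + 978.261ms (3/2)
2. 978.261ms @ 3/2 + 489.13ms (3/4)
3. 1467.391ms @ 9/4 + 489.13ms (3/4)
4. 1956.522ms @ 3 + 489.13ms (3/4)
5. 2445.652ms @ 15/4 + 978.261ms (3/2)
6. 3423.913ms @ 21/4 + 489.13ms (3/4)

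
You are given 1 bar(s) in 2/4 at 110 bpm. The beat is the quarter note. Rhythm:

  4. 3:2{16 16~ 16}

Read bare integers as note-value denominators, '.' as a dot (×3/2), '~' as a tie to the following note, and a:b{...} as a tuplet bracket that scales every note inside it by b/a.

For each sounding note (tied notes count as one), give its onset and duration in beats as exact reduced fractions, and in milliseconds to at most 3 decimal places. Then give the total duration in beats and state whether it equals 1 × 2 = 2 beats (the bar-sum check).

1) 0.0ms=0b +818.182ms=3/2b
2) 818.182ms=3/2b +90.909ms=1/6b
3) 909.091ms=5/3b +181.818ms=1/3b
Σ=2b of 2 (110bpm 2/4) — PASS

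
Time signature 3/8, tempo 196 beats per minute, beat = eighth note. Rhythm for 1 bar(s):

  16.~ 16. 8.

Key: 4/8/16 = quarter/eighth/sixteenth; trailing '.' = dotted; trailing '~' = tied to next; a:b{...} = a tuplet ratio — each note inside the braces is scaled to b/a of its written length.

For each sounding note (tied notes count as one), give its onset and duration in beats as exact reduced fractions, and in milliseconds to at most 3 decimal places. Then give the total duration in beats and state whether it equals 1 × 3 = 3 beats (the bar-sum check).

1) 0.0ms=0b +459.184ms=3/2b
2) 459.184ms=3/2b +459.184ms=3/2b
Σ=3b of 3 (196bpm 3/8) — PASS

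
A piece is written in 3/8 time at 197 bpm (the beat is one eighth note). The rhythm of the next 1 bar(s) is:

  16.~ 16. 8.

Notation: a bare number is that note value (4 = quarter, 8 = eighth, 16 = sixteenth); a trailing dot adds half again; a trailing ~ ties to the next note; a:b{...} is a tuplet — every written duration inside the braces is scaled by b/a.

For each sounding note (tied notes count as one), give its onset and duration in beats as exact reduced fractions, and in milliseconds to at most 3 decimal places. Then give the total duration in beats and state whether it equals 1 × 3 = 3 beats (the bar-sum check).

1) 0.0ms=0b +456.853ms=3/2b
2) 456.853ms=3/2b +456.853ms=3/2b
Σ=3b of 3 (197bpm 3/8) — PASS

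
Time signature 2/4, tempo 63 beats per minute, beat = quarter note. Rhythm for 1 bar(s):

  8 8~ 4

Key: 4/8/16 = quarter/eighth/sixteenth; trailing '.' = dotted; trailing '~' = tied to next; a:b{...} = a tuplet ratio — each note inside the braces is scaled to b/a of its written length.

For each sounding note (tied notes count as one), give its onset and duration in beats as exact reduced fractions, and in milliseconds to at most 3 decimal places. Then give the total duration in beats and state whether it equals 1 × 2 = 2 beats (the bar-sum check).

1) 0.0ms=0b +476.19ms=1/2b
2) 476.19ms=1/2b +1428.571ms=3/2b
Σ=2b of 2 (63bpm 2/4) — PASS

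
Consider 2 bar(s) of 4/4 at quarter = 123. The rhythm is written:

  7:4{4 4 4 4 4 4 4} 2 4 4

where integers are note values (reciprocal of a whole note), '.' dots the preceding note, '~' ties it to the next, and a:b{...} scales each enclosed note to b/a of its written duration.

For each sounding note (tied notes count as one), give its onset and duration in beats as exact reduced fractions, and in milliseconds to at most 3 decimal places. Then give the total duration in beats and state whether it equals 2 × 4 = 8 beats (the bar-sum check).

1) 0.0ms=0b +278.746ms=4/7b
2) 278.746ms=4/7b +278.746ms=4/7b
3) 557.491ms=8/7b +278.746ms=4/7b
4) 836.237ms=12/7b +278.746ms=4/7b
5) 1114.983ms=16/7b +278.746ms=4/7b
6) 1393.728ms=20/7b +278.746ms=4/7b
7) 1672.474ms=24/7b +278.746ms=4/7b
8) 1951.22ms=4b +975.61ms=2b
9) 2926.829ms=6b +487.805ms=1b
10) 3414.634ms=7b +487.805ms=1b
Σ=8b of 8 (123bpm 4/4) — PASS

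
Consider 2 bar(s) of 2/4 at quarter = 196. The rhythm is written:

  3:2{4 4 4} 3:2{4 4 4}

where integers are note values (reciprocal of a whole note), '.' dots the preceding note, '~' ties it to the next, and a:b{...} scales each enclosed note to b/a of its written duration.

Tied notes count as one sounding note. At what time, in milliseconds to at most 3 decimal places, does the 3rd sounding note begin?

note 3 onset = 4/3b = 408.163ms

1. 0.0ms @ 0 + 204.082ms (2/3)
2. 204.082ms @ 2/3 + 204.082ms (2/3)
3. 408.163ms @ 4/3 + 204.082ms (2/3)
4. 612.245ms @ 2 + 204.082ms (2/3)
5. 816.327ms @ 8/3 + 204.082ms (2/3)
6. 1020.408ms @ 10/3 + 204.082ms (2/3)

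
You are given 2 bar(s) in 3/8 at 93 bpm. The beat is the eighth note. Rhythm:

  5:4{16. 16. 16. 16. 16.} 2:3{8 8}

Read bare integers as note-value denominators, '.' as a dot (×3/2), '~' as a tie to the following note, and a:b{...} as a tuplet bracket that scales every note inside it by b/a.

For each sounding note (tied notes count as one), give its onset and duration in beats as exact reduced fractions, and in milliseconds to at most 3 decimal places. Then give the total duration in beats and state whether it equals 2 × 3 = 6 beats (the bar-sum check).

1) 0.0ms=0b +387.097ms=3/5b
2) 387.097ms=3/5b +387.097ms=3/5b
3) 774.194ms=6/5b +387.097ms=3/5b
4) 1161.29ms=9/5b +387.097ms=3/5b
5) 1548.387ms=12/5b +387.097ms=3/5b
6) 1935.484ms=3b +967.742ms=3/2b
7) 2903.226ms=9/2b +967.742ms=3/2b
Σ=6b of 6 (93bpm 3/8) — PASS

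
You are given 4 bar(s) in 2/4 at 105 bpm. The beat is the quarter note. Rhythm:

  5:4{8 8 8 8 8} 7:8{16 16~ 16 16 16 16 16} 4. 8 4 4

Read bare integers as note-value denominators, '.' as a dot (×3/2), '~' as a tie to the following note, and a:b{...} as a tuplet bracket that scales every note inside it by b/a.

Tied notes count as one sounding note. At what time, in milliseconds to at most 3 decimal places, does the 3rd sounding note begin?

1. 0.0ms @ 0 + 228.571ms (2/5)
2. 228.571ms @ 2/5 + 228.571ms (2/5)
3. 457.143ms @ 4/5 + 228.571ms (2/5)
4. 685.714ms @ 6/5 + 228.571ms (2/5)
5. 914.286ms @ 8/5 + 228.571ms (2/5)
6. 1142.857ms @ 2 + 163.265ms (2/7)
7. 1306.122ms @ 16/7 + 326.531ms (4/7)
8. 1632.653ms @ 20/7 + 163.265ms (2/7)
9. 1795.918ms @ 22/7 + 163.265ms (2/7)
10. 1959.184ms @ 24/7 + 163.265ms (2/7)
11. 2122.449ms @ 26/7 + 163.265ms (2/7)
12. 2285.714ms @ 4 + 857.143ms (3/2)
13. 3142.857ms @ 11/2 + 285.714ms (1/2)
14. 3428.571ms @ 6 + 571.429ms (1)
15. 4000.0ms @ 7 + 571.429ms (1)

note 3 onset = 4/5b = 457.143ms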